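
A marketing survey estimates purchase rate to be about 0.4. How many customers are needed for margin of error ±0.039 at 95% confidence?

n = z²p(1-p)/E² = 1.96²×0.4×0.6/0.039² = 606.2 → n = 607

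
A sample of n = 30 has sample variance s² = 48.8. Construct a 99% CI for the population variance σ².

df = 29. χ²_{0.005} = 52.336, χ²_{0.995} = 13.121. CI for σ² = ((n-1)s²/χ²_{α/2}, (n-1)s²/χ²_{1-α/2}) = (29·48.8/52.336, 29·48.8/13.121) = (27.04, 107.86)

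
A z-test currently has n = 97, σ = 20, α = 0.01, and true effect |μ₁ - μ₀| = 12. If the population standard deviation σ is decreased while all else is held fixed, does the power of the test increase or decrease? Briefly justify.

Power increases: a smaller σ shrinks the standard error σ/√n, moving the sampling distribution under H₁ further from the critical value.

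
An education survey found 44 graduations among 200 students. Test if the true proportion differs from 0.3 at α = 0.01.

p̂ = 0.22, p₀ = 0.3. z = (p̂ - p₀)/√(p₀(1-p₀)/n) = -2.469. Critical: ±2.576. Fail to reject H₀.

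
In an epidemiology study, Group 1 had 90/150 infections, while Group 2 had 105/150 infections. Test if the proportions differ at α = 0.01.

p̂₁ = 0.6, p̂₂ = 0.7, pooled p̂ = 0.65. z = -1.816. Critical: ±2.576. Fail to reject H₀.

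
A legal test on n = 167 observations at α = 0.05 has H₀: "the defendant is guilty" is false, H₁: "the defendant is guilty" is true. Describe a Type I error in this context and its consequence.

Type I error: rejecting H₀ when it is true — concluding that the defendant is guilty when in fact it is not. Consequence: convicting an innocent person.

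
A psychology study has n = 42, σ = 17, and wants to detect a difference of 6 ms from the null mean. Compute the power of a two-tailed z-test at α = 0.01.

SE = σ/√n = 17/√42 = 2.623. Non-centrality λ = d/SE = 6/2.623 = 2.287. Power ≈ Φ(λ - z_{α/2}) = Φ(2.287 - 2.576) = Φ(-0.289) = 0.386.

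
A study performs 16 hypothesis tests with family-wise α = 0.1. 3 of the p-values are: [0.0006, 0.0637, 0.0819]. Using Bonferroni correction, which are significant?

Bonferroni α = 0.1/16 = 0.00625. Significant p-values: [0.0006]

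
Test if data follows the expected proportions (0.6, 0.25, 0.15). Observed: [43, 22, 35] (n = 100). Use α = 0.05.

Expected: [60.0, 25.0, 15.0]. χ² = 31.843. df = 2, critical = 5.991. Reject H₀.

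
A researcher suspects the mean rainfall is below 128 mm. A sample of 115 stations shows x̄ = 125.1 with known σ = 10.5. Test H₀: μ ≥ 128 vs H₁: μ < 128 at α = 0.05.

z = -2.962. Critical value: -1.645. Reject H₀.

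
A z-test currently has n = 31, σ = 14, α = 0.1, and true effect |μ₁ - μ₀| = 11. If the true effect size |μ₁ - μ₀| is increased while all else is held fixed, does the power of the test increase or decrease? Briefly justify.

Power increases: a larger true effect increases the non-centrality λ = |μ₁ - μ₀|/(σ/√n).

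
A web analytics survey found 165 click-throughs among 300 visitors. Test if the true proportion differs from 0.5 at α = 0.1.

p̂ = 0.55, p₀ = 0.5. z = (p̂ - p₀)/√(p₀(1-p₀)/n) = 1.732. Critical: ±1.645. Reject H₀.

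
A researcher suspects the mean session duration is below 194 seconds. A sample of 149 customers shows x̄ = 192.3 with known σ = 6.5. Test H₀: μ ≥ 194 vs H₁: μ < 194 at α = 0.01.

z = -3.192. Critical value: -2.33. Reject H₀.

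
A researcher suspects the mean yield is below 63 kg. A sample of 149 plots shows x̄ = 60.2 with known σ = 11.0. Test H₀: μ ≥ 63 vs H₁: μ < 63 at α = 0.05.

z = -3.107. Critical value: -1.645. Reject H₀.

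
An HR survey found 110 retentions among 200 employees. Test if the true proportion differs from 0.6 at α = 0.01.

p̂ = 0.55, p₀ = 0.6. z = (p̂ - p₀)/√(p₀(1-p₀)/n) = -1.443. Critical: ±2.576. Fail to reject H₀.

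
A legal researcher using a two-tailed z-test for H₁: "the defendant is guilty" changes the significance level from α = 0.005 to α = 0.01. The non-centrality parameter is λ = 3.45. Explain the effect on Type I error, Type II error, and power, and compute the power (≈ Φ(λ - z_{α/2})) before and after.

Increasing α from 0.005 to 0.01:
• Type I error rate increases (α is the Type I rate by definition).
• Critical value moves from z_{α/2} = 2.807 to 2.576, so power = Φ(λ - z_{α/2}) goes from Φ(3.45 - 2.807) = 0.74 to Φ(3.45 - 2.576) = 0.809.
• Type II error rate β = 1 - power therefore decreases (0.26 → 0.191).
Appropriate when false negatives are costly — here, acquitting a guilty person.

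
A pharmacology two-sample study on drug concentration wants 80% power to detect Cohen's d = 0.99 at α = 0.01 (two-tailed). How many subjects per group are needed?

z_{α/2} = 2.576, z_β = Φ⁻¹(0.8) = 0.842. For large effect (d = 0.99): n per group = 2(z_{α/2} + z_β)²/d² = 2(2.576 + 0.842)²/0.99² = 23.8 → 24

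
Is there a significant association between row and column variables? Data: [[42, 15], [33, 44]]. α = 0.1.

χ² = 12.631. df = 1, critical = 2.706. Reject H₀. Variables are dependent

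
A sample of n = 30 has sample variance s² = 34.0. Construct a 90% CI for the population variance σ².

df = 29. χ²_{0.05} = 42.557, χ²_{0.95} = 17.708. CI for σ² = ((n-1)s²/χ²_{α/2}, (n-1)s²/χ²_{1-α/2}) = (29·34.0/42.557, 29·34.0/17.708) = (23.17, 55.68)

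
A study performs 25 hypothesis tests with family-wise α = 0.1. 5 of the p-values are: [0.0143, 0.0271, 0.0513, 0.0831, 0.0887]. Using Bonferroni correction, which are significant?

Bonferroni α = 0.1/25 = 0.004. None of the given p-values are significant.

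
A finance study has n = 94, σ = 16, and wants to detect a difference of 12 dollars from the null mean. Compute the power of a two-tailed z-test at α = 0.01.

SE = σ/√n = 16/√94 = 1.65. Non-centrality λ = d/SE = 12/1.65 = 7.272. Power ≈ Φ(λ - z_{α/2}) = Φ(7.272 - 2.576) = Φ(4.696) = 1.0.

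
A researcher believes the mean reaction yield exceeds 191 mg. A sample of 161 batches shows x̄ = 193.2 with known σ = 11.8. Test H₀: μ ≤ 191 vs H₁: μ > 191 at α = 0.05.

z = 2.366. Critical value: 1.645. Reject H₀.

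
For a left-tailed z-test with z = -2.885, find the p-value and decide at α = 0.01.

p = P(Z < -2.885) = Φ(-2.885) ≈ 0.002. Since p < 0.01, reject H₀ (significant) at α = 0.01.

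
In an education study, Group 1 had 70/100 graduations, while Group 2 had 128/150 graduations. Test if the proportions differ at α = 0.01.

p̂₁ = 0.7, p̂₂ = 0.853, pooled p̂ = 0.792. z = -2.926. Critical: ±2.576. Reject H₀.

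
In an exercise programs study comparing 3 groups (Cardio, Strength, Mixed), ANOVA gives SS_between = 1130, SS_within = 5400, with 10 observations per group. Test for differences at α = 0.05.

df_between = 2, df_within = 27. F = MS_between/MS_within = 565.0/200.0 = 2.825. F_crit ≈ 3.354. Fail to reject H₀.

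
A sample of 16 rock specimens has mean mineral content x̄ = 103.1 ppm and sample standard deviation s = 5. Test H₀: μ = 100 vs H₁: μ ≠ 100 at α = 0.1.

t = (x̄ - μ₀)/(s/√n) = (103.1 - 100)/(5/√16) = 2.48. df = 15, critical t = ±1.753. Reject H₀.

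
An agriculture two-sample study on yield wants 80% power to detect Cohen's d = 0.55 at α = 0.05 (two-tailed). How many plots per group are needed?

z_{α/2} = 1.96, z_β = Φ⁻¹(0.8) = 0.842. For medium effect (d = 0.55): n per group = 2(z_{α/2} + z_β)²/d² = 2(1.96 + 0.842)²/0.55² = 51.9 → 52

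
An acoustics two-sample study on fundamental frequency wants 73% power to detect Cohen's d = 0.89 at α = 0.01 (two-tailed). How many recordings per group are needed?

z_{α/2} = 2.576, z_β = Φ⁻¹(0.73) = 0.613. For large effect (d = 0.89): n per group = 2(z_{α/2} + z_β)²/d² = 2(2.576 + 0.613)²/0.89² = 25.7 → 26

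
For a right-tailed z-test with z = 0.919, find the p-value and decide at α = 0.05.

p = P(Z > 0.919) = 1 - Φ(0.919) ≈ 0.179. Since p ≥ 0.05, fail to reject H₀ (not significant) at α = 0.05.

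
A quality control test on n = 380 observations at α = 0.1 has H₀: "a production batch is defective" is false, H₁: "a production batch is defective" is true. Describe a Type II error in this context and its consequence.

Type II error: failing to reject H₀ when it is false — concluding that a production batch is defective is not supported when in fact it is. Consequence: shipping a defective batch — faulty products reach customers.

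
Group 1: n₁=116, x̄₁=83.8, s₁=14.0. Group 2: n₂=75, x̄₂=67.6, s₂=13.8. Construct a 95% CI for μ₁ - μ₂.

Difference = 16.2. SE = √(14.0²/116 + 13.8²/75) = 2.056. CI = (12.17, 20.23)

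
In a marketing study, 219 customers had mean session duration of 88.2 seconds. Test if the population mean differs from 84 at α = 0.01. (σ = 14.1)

z = (x̄ - μ₀)/(σ/√n) = (88.2 - 84)/(14.1/√219) = 4.408. Critical value: ±2.576. Since |4.408| > 2.576, Reject H₀.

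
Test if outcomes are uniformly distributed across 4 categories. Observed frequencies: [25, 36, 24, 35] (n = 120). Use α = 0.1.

Expected = 30 each. χ² = Σ(O-E)²/E = 4.067. df = 3, critical value = 6.251. Fail to reject H₀.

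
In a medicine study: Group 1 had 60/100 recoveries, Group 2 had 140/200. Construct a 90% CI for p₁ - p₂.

p̂₁ = 0.6, p̂₂ = 0.7. Difference = -0.1. CI = (-0.197, -0.003)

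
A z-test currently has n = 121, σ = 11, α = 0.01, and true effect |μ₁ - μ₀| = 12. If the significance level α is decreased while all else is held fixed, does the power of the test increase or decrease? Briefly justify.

Power decreases: a smaller α raises the critical value, so less of the H₁ sampling distribution falls in the rejection region.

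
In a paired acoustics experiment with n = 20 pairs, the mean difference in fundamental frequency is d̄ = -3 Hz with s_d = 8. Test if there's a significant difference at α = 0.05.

t = d̄/(s_d/√n) = -3/(8/√20) = -1.677. df = 19, critical t = ±2.093. Fail to reject H₀.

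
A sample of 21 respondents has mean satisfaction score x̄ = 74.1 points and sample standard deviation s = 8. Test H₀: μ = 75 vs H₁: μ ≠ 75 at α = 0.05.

t = (x̄ - μ₀)/(s/√n) = (74.1 - 75)/(8/√21) = -0.516. df = 20, critical t = ±2.086. Fail to reject H₀.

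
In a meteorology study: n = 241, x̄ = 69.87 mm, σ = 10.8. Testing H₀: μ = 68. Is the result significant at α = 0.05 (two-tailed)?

z = (69.87 - 68)/(10.8/√241) = 2.688. Since |z| > 1.96, significant at α = 0.05.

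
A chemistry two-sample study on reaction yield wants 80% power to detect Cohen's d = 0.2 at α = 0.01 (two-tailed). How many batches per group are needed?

z_{α/2} = 2.576, z_β = Φ⁻¹(0.8) = 0.842. For small effect (d = 0.2): n per group = 2(z_{α/2} + z_β)²/d² = 2(2.576 + 0.842)²/0.2² = 584.1 → 585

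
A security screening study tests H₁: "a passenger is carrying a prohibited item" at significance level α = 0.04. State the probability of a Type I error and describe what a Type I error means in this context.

P(Type I error) = α = 0.04. A Type I error is rejecting H₀ when H₀ is actually true (false positive) — here, concluding that a passenger is carrying a prohibited item when in fact this is not the case. Consequence: detaining an innocent passenger — delay and inconvenience.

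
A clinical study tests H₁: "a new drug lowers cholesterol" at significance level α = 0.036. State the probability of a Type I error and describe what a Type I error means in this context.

P(Type I error) = α = 0.036. A Type I error is rejecting H₀ when H₀ is actually true (false positive) — here, concluding that a new drug lowers cholesterol when in fact this is not the case. Consequence: approving an ineffective drug — patients take a useless medication and may skip effective alternatives.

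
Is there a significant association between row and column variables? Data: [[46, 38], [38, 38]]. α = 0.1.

χ² = 0.363. df = 1, critical = 2.706. Fail to reject H₀. No evidence of dependence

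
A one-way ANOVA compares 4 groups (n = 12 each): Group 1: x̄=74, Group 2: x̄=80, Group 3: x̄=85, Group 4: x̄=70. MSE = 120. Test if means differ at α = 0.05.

Grand mean = 77.25. SS_between = 1569.0, MS_between = 523.0. F = 4.358, F_crit ≈ 2.816. Reject H₀.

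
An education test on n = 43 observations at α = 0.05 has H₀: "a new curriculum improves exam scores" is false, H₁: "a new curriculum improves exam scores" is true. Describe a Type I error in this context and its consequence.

Type I error: rejecting H₀ when it is true — concluding that a new curriculum improves exam scores when in fact it is not. Consequence: adopting a curriculum that gives no real benefit — disruption for nothing.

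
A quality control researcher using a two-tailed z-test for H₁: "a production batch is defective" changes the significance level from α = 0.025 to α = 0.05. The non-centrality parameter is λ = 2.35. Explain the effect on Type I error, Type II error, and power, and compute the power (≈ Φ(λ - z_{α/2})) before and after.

Increasing α from 0.025 to 0.05:
• Type I error rate increases (α is the Type I rate by definition).
• Critical value moves from z_{α/2} = 2.241 to 1.96, so power = Φ(λ - z_{α/2}) goes from Φ(2.35 - 2.241) = 0.543 to Φ(2.35 - 1.96) = 0.652.
• Type II error rate β = 1 - power therefore decreases (0.457 → 0.348).
Appropriate when false negatives are costly — here, shipping a defective batch — faulty products reach customers.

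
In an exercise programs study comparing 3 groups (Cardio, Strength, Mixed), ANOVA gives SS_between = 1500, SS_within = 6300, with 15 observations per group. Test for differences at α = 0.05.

df_between = 2, df_within = 42. F = MS_between/MS_within = 750.0/150.0 = 5.0. F_crit ≈ 3.22. Reject H₀. At least one mean differs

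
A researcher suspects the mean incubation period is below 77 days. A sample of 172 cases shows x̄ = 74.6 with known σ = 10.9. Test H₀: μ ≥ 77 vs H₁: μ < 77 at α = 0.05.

z = -2.888. Critical value: -1.645. Reject H₀.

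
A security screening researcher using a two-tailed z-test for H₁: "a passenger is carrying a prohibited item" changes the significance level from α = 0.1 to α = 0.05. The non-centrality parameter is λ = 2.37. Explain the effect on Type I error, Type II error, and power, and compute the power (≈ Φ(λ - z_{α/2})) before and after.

Decreasing α from 0.1 to 0.05:
• Type I error rate decreases (α is the Type I rate by definition).
• Critical value moves from z_{α/2} = 1.645 to 1.96, so power = Φ(λ - z_{α/2}) goes from Φ(2.37 - 1.645) = 0.766 to Φ(2.37 - 1.96) = 0.659.
• Type II error rate β = 1 - power therefore increases (0.234 → 0.341).
Appropriate when false positives are costly — here, detaining an innocent passenger — delay and inconvenience.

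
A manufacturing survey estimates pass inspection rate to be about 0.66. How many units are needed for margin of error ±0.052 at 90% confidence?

n = z²p(1-p)/E² = 1.645²×0.66×0.34/0.052² = 224.6 → n = 225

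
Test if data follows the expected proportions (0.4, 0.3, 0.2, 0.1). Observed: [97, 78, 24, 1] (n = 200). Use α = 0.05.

Expected: [80.0, 60.0, 40.0, 20.0]. χ² = 33.462. df = 3, critical = 7.815. Reject H₀.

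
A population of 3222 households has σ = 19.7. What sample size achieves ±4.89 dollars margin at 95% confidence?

Without FPC: n₀ = (1.96×19.7/4.89)² = 62.349. With FPC: n = n₀N/(n₀+N-1) = 61.2 → n = 62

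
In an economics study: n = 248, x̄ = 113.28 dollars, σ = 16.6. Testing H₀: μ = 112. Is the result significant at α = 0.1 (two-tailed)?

z = (113.28 - 112)/(16.6/√248) = 1.214. Since |z| ≤ 1.645, not significant at α = 0.1.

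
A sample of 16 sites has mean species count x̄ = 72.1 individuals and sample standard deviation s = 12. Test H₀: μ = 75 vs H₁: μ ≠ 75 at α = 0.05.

t = (x̄ - μ₀)/(s/√n) = (72.1 - 75)/(12/√16) = -0.967. df = 15, critical t = ±2.131. Fail to reject H₀.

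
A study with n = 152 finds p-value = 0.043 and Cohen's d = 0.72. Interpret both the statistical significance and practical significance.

Statistically significant (p = 0.043 < 0.05). Cohen's d = 0.72 indicates a medium effect size. Both statistical and practical significance should be considered.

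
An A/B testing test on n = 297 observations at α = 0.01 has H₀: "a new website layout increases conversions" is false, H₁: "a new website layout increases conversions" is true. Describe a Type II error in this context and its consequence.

Type II error: failing to reject H₀ when it is false — concluding that a new website layout increases conversions is not supported when in fact it is. Consequence: discarding a layout that would have improved conversions — lost revenue.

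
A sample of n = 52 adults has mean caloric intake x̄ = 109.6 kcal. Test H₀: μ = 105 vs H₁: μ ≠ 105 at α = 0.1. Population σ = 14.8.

z = (x̄ - μ₀)/(σ/√n) = (109.6 - 105)/(14.8/√52) = 2.241. Critical value: ±1.645. Since |2.241| > 1.645, Reject H₀.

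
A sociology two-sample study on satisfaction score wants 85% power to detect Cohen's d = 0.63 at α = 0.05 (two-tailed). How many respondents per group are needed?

z_{α/2} = 1.96, z_β = Φ⁻¹(0.85) = 1.036. For medium effect (d = 0.63): n per group = 2(z_{α/2} + z_β)²/d² = 2(1.96 + 1.036)²/0.63² = 45.2 → 46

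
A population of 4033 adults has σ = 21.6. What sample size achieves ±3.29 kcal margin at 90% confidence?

Without FPC: n₀ = (1.645×21.6/3.29)² = 116.64. With FPC: n = n₀N/(n₀+N-1) = 113.4 → n = 114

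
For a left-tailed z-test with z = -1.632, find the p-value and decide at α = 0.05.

p = P(Z < -1.632) = Φ(-1.632) ≈ 0.0513. Since p ≥ 0.05, fail to reject H₀ (not significant) at α = 0.05.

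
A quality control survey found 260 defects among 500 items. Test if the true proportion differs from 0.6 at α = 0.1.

p̂ = 0.52, p₀ = 0.6. z = (p̂ - p₀)/√(p₀(1-p₀)/n) = -3.651. Critical: ±1.645. Reject H₀.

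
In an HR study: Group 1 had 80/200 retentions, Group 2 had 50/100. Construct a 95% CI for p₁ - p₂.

p̂₁ = 0.4, p̂₂ = 0.5. Difference = -0.1. CI = (-0.219, 0.019)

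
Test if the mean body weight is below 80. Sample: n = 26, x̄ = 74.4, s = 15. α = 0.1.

t = (74.4 - 80)/(15/√26) = -1.904, df = 25. Critical t = -1.316. Reject H₀.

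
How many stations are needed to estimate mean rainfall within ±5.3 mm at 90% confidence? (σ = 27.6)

n = (z*σ/E)² = (1.645×27.6/5.3)² = 73.4 → n = 74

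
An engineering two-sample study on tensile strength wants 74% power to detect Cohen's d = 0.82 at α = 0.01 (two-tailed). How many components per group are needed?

z_{α/2} = 2.576, z_β = Φ⁻¹(0.74) = 0.643. For large effect (d = 0.82): n per group = 2(z_{α/2} + z_β)²/d² = 2(2.576 + 0.643)²/0.82² = 30.8 → 31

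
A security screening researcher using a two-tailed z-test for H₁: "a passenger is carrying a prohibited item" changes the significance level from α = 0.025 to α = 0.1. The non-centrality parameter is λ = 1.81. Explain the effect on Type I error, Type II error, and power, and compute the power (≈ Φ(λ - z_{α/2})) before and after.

Increasing α from 0.025 to 0.1:
• Type I error rate increases (α is the Type I rate by definition).
• Critical value moves from z_{α/2} = 2.241 to 1.645, so power = Φ(λ - z_{α/2}) goes from Φ(1.81 - 2.241) = 0.333 to Φ(1.81 - 1.645) = 0.566.
• Type II error rate β = 1 - power therefore decreases (0.667 → 0.434).
Appropriate when false negatives are costly — here, letting a prohibited item through — security breach.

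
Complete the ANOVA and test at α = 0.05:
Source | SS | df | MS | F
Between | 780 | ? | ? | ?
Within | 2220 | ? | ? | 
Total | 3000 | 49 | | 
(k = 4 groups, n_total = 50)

df_between = 3, df_within = 46. MS_between = 260.0, MS_within = 48.26. F = 5.387, F_crit ≈ 2.807. Reject H₀.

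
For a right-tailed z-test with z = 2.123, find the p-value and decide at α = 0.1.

p = P(Z > 2.123) = 1 - Φ(2.123) ≈ 0.0169. Since p < 0.1, reject H₀ (significant) at α = 0.1.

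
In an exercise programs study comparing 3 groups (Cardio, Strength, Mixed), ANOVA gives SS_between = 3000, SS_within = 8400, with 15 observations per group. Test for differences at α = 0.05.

df_between = 2, df_within = 42. F = MS_between/MS_within = 1500.0/200.0 = 7.5. F_crit ≈ 3.22. Reject H₀. At least one mean differs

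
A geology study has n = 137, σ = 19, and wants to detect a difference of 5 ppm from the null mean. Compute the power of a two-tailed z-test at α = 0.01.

SE = σ/√n = 19/√137 = 1.623. Non-centrality λ = d/SE = 5/1.623 = 3.08. Power ≈ Φ(λ - z_{α/2}) = Φ(3.08 - 2.576) = Φ(0.504) = 0.693.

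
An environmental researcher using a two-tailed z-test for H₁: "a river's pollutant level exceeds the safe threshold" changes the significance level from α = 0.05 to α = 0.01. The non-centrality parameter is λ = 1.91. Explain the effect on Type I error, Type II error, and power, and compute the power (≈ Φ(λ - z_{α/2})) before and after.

Decreasing α from 0.05 to 0.01:
• Type I error rate decreases (α is the Type I rate by definition).
• Critical value moves from z_{α/2} = 1.96 to 2.576, so power = Φ(λ - z_{α/2}) goes from Φ(1.91 - 1.96) = 0.48 to Φ(1.91 - 2.576) = 0.253.
• Type II error rate β = 1 - power therefore increases (0.52 → 0.747).
Appropriate when false positives are costly — here, shutting down a compliant factory unnecessarily.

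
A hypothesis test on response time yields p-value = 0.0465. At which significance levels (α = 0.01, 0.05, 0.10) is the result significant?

p = 0.0465. Significant at: α = 0.05, 0.1.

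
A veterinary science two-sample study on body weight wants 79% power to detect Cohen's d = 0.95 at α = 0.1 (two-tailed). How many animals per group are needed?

z_{α/2} = 1.645, z_β = Φ⁻¹(0.79) = 0.806. For large effect (d = 0.95): n per group = 2(z_{α/2} + z_β)²/d² = 2(1.645 + 0.806)²/0.95² = 13.3 → 14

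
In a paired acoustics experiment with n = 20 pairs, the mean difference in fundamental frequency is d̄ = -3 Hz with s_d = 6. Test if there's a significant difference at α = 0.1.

t = d̄/(s_d/√n) = -3/(6/√20) = -2.236. df = 19, critical t = ±1.729. Reject H₀.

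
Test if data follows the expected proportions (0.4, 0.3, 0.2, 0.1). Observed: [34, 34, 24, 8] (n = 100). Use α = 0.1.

Expected: [40.0, 30.0, 20.0, 10.0]. χ² = 2.633. df = 3, critical = 6.251. Fail to reject H₀.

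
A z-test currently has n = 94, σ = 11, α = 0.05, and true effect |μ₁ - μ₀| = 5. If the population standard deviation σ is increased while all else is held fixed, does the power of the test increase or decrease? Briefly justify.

Power decreases: a larger σ inflates the standard error σ/√n, pulling the sampling distribution under H₁ back toward the critical value.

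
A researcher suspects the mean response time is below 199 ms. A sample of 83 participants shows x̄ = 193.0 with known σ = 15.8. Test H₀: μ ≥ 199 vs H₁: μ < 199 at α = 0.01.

z = -3.46. Critical value: -2.33. Reject H₀.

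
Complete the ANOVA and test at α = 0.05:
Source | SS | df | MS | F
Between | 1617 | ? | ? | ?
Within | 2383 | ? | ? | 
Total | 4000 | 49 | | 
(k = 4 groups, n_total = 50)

df_between = 3, df_within = 46. MS_between = 539.0, MS_within = 51.8. F = 10.405, F_crit ≈ 2.807. Reject H₀.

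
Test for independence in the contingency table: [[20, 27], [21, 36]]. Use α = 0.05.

χ² = 0.352. df = 1, critical = 3.841. Fail to reject H₀. No evidence of dependence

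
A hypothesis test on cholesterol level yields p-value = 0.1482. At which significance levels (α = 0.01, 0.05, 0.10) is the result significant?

p = 0.1482. Not significant at any of the given levels.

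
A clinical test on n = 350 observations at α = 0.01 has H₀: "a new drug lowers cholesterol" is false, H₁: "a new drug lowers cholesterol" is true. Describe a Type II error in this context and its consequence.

Type II error: failing to reject H₀ when it is false — concluding that a new drug lowers cholesterol is not supported when in fact it is. Consequence: shelving an effective drug — patients miss out on a treatment that would have helped.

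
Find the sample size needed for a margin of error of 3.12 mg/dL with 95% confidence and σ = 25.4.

n = (z*σ/E)² = (1.96×25.4/3.12)² = 254.6 → n = 255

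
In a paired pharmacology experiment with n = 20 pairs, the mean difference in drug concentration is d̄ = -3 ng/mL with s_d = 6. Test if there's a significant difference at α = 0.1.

t = d̄/(s_d/√n) = -3/(6/√20) = -2.236. df = 19, critical t = ±1.729. Reject H₀.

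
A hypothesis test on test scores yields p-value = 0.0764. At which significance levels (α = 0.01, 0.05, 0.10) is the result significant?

p = 0.0764. Significant at: α = 0.1.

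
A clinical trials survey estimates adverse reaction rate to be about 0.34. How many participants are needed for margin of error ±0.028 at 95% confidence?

n = z²p(1-p)/E² = 1.96²×0.34×0.66/0.028² = 1099.6 → n = 1100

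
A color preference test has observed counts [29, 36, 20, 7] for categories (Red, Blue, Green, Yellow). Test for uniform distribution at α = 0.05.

Expected = 23 each. χ² = Σ(O-E)²/E = 20.435. df = 3, critical value = 7.815. Reject H₀.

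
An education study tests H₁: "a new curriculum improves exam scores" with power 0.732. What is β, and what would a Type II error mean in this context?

β = 1 - power = 1 - 0.732 = 0.268. A Type II error is failing to reject H₀ when H₀ is false (false negative) — here, failing to conclude that a new curriculum improves exam scores when in fact it is true. Consequence: keeping the old curriculum when the new one would have helped students.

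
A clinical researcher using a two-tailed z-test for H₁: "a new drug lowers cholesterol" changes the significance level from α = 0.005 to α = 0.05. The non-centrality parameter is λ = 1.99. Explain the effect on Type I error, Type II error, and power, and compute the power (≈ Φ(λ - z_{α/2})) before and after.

Increasing α from 0.005 to 0.05:
• Type I error rate increases (α is the Type I rate by definition).
• Critical value moves from z_{α/2} = 2.807 to 1.96, so power = Φ(λ - z_{α/2}) goes from Φ(1.99 - 2.807) = 0.207 to Φ(1.99 - 1.96) = 0.512.
• Type II error rate β = 1 - power therefore decreases (0.793 → 0.488).
Appropriate when false negatives are costly — here, shelving an effective drug — patients miss out on a treatment that would have helped.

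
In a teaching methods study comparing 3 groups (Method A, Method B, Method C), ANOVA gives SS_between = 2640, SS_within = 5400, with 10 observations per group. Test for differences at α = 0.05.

df_between = 2, df_within = 27. F = MS_between/MS_within = 1320.0/200.0 = 6.6. F_crit ≈ 3.354. Reject H₀. At least one mean differs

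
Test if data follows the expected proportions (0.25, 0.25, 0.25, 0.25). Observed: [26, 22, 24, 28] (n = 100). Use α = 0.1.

Expected: [25.0, 25.0, 25.0, 25.0]. χ² = 0.8. df = 3, critical = 6.251. Fail to reject H₀.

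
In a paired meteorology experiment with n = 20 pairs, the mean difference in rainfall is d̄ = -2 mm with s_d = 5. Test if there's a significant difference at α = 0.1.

t = d̄/(s_d/√n) = -2/(5/√20) = -1.789. df = 19, critical t = ±1.729. Reject H₀.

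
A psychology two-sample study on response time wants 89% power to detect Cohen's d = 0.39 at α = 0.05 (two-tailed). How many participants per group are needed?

z_{α/2} = 1.96, z_β = Φ⁻¹(0.89) = 1.227. For small effect (d = 0.39): n per group = 2(z_{α/2} + z_β)²/d² = 2(1.96 + 1.227)²/0.39² = 133.6 → 134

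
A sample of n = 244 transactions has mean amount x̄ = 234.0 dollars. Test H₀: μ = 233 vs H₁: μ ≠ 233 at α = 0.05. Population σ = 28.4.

z = (x̄ - μ₀)/(σ/√n) = (234.0 - 233)/(28.4/√244) = 0.55. Critical value: ±1.96. Since |0.55| ≤ 1.96, Fail to reject H₀.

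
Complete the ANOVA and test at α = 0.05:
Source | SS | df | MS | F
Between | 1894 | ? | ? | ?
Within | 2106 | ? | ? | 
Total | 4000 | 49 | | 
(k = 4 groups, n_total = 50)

df_between = 3, df_within = 46. MS_between = 631.33, MS_within = 45.78. F = 13.79, F_crit ≈ 2.807. Reject H₀.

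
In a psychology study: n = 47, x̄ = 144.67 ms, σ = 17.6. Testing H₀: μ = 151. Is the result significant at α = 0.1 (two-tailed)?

z = (144.67 - 151)/(17.6/√47) = -2.466. Since |z| > 1.645, significant at α = 0.1.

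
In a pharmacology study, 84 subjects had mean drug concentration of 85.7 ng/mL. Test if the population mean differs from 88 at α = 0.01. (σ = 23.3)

z = (x̄ - μ₀)/(σ/√n) = (85.7 - 88)/(23.3/√84) = -0.905. Critical value: ±2.576. Since |-0.905| ≤ 2.576, Fail to reject H₀.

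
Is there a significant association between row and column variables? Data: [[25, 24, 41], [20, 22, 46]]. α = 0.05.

χ² = 0.908. df = 2, critical = 5.991. Fail to reject H₀. No evidence of dependence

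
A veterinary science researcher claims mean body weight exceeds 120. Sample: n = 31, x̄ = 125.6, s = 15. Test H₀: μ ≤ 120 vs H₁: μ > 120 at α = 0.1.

t = (125.6 - 120)/(15/√31) = 2.079, df = 30. Critical t = 1.31. Reject H₀.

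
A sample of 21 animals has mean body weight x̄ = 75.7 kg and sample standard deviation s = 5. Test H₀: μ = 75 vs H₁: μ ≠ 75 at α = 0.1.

t = (x̄ - μ₀)/(s/√n) = (75.7 - 75)/(5/√21) = 0.642. df = 20, critical t = ±1.725. Fail to reject H₀.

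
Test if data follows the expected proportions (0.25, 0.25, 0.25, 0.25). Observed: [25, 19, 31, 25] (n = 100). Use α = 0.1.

Expected: [25.0, 25.0, 25.0, 25.0]. χ² = 2.88. df = 3, critical = 6.251. Fail to reject H₀.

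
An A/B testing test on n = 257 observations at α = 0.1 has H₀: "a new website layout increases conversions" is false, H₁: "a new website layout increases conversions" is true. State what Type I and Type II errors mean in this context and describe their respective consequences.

Type I (false positive): concluding that a new website layout increases conversions when it is not — rolling out a layout that doesn't actually help — wasted engineering effort. Type II (false negative): failing to conclude that a new website layout increases conversions when it is — discarding a layout that would have improved conversions — lost revenue. Which is costlier depends on domain priorities and is a judgement call rather than a statistical fact.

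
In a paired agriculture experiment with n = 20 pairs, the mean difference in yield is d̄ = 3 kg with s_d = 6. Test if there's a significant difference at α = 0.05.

t = d̄/(s_d/√n) = 3/(6/√20) = 2.236. df = 19, critical t = ±2.093. Reject H₀.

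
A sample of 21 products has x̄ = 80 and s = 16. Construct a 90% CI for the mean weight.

CI = x̄ ± t*(s/√n) = 80 ± 1.725(16/√21) = (73.98, 86.02)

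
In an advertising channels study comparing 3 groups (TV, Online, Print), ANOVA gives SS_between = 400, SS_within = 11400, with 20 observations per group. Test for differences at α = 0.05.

df_between = 2, df_within = 57. F = MS_between/MS_within = 200.0/200.0 = 1.0. F_crit ≈ 3.159. Fail to reject H₀.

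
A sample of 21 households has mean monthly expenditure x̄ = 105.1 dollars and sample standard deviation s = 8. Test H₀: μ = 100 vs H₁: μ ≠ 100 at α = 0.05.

t = (x̄ - μ₀)/(s/√n) = (105.1 - 100)/(8/√21) = 2.921. df = 20, critical t = ±2.086. Reject H₀.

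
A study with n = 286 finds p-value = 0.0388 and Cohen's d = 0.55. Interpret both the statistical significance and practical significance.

Statistically significant (p = 0.0388 < 0.05). Cohen's d = 0.55 indicates a medium effect size. Both statistical and practical significance should be considered.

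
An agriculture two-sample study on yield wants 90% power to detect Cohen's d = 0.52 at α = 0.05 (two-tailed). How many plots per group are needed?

z_{α/2} = 1.96, z_β = Φ⁻¹(0.9) = 1.282. For medium effect (d = 0.52): n per group = 2(z_{α/2} + z_β)²/d² = 2(1.96 + 1.282)²/0.52² = 77.7 → 78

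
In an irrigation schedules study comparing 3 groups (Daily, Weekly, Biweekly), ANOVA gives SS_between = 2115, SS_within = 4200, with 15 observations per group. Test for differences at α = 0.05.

df_between = 2, df_within = 42. F = MS_between/MS_within = 1057.5/100.0 = 10.575. F_crit ≈ 3.22. Reject H₀. At least one mean differs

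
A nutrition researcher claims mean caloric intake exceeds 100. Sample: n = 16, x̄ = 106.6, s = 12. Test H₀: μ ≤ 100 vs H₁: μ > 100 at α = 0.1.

t = (106.6 - 100)/(12/√16) = 2.2, df = 15. Critical t = 1.341. Reject H₀.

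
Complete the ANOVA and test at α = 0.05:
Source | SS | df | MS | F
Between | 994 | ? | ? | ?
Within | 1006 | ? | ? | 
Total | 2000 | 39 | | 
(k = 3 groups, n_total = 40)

df_between = 2, df_within = 37. MS_between = 497.0, MS_within = 27.19. F = 18.279, F_crit ≈ 3.252. Reject H₀.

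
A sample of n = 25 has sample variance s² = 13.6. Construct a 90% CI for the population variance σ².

df = 24. χ²_{0.05} = 36.415, χ²_{0.95} = 13.848. CI for σ² = ((n-1)s²/χ²_{α/2}, (n-1)s²/χ²_{1-α/2}) = (24·13.6/36.415, 24·13.6/13.848) = (8.96, 23.57)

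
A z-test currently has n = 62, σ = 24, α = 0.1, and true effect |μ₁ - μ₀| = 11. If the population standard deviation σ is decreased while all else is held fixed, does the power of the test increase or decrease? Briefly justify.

Power increases: a smaller σ shrinks the standard error σ/√n, moving the sampling distribution under H₁ further from the critical value.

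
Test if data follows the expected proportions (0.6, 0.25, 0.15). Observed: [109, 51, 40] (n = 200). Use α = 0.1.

Expected: [120.0, 50.0, 30.0]. χ² = 4.362. df = 2, critical = 4.605. Fail to reject H₀.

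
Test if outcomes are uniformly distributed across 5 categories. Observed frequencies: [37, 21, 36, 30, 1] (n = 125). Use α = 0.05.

Expected = 25 each. χ² = Σ(O-E)²/E = 35.28. df = 4, critical value = 9.488. Reject H₀.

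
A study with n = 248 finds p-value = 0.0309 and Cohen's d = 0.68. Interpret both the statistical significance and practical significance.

Statistically significant (p = 0.0309 < 0.05). Cohen's d = 0.68 indicates a medium effect size. Both statistical and practical significance should be considered.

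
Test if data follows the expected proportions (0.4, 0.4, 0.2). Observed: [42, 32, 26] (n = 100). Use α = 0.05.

Expected: [40.0, 40.0, 20.0]. χ² = 3.5. df = 2, critical = 5.991. Fail to reject H₀.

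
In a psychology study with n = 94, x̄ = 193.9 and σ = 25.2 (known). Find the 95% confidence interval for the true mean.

CI = x̄ ± z*(σ/√n) = 193.9 ± 1.96(25.2/√94) = 193.9 ± 5.09 = (188.81, 198.99)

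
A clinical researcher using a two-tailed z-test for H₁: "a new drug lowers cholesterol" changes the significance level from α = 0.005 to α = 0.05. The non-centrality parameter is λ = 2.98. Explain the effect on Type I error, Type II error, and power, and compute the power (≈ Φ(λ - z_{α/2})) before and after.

Increasing α from 0.005 to 0.05:
• Type I error rate increases (α is the Type I rate by definition).
• Critical value moves from z_{α/2} = 2.807 to 1.96, so power = Φ(λ - z_{α/2}) goes from Φ(2.98 - 2.807) = 0.569 to Φ(2.98 - 1.96) = 0.846.
• Type II error rate β = 1 - power therefore decreases (0.431 → 0.154).
Appropriate when false negatives are costly — here, shelving an effective drug — patients miss out on a treatment that would have helped.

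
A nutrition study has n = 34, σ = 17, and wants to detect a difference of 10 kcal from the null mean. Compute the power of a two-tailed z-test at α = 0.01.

SE = σ/√n = 17/√34 = 2.915. Non-centrality λ = d/SE = 10/2.915 = 3.43. Power ≈ Φ(λ - z_{α/2}) = Φ(3.43 - 2.576) = Φ(0.854) = 0.803.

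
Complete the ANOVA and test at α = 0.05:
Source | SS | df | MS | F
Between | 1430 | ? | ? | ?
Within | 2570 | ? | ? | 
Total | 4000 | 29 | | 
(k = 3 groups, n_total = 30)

df_between = 2, df_within = 27. MS_between = 715.0, MS_within = 95.19. F = 7.512, F_crit ≈ 3.354. Reject H₀.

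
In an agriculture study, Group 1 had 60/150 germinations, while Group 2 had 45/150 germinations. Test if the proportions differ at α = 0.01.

p̂₁ = 0.4, p̂₂ = 0.3, pooled p̂ = 0.35. z = 1.816. Critical: ±2.576. Fail to reject H₀.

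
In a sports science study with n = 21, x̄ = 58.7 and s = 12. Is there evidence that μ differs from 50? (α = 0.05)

t = (x̄ - μ₀)/(s/√n) = (58.7 - 50)/(12/√21) = 3.322. df = 20, critical t = ±2.086. Reject H₀.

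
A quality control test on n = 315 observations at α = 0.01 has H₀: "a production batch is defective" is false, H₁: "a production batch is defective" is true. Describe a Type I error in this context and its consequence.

Type I error: rejecting H₀ when it is true — concluding that a production batch is defective when in fact it is not. Consequence: scrapping a good batch — wasted material and cost for no reason.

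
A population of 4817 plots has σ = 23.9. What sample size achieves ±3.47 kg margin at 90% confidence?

Without FPC: n₀ = (1.645×23.9/3.47)² = 128.372. With FPC: n = n₀N/(n₀+N-1) = 125.1 → n = 126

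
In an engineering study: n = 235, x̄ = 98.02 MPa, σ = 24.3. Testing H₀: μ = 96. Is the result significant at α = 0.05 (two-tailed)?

z = (98.02 - 96)/(24.3/√235) = 1.274. Since |z| ≤ 1.96, not significant at α = 0.05.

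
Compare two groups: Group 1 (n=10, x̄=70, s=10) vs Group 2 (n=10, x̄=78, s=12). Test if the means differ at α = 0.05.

Pooled sp = 11.05. t = -1.62, df = 18. Critical t = ±2.101. Fail to reject H₀.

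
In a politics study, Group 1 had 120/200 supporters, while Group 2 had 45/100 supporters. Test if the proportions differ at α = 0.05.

p̂₁ = 0.6, p̂₂ = 0.45, pooled p̂ = 0.55. z = 2.462. Critical: ±1.96. Reject H₀.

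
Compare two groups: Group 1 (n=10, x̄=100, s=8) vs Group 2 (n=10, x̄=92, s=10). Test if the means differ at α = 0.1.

Pooled sp = 9.06. t = 1.975, df = 18. Critical t = ±1.734. Reject H₀.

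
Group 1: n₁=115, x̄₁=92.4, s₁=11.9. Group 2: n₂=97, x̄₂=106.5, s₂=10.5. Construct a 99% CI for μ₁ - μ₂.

Difference = -14.1. SE = √(11.9²/115 + 10.5²/97) = 1.539. CI = (-18.06, -10.14)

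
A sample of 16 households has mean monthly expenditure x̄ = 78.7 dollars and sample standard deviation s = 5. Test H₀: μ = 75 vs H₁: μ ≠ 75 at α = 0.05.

t = (x̄ - μ₀)/(s/√n) = (78.7 - 75)/(5/√16) = 2.96. df = 15, critical t = ±2.131. Reject H₀.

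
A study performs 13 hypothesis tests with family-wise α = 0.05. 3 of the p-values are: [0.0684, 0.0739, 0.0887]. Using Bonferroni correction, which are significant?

Bonferroni α = 0.05/13 = 0.00385. None of the given p-values are significant.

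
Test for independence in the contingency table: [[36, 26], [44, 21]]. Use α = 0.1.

χ² = 1.262. df = 1, critical = 2.706. Fail to reject H₀. No evidence of dependence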